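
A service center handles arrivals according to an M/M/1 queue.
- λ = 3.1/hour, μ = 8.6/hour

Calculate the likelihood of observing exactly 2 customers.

ρ = λ/μ = 3.1/8.6 = 0.36047
P(n) = (1-ρ)ρⁿ
P(2) = (1-0.36047) × 0.36047^2
P(2) = 0.63953 × 0.12994
P(2) = 0.08310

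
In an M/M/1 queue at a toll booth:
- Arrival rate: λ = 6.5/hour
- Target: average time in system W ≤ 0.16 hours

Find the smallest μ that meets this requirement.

For M/M/1: W = 1/(μ-λ)
Need W ≤ 0.16, so 1/(μ-λ) ≤ 0.16
μ - λ ≥ 1/0.16 = 6.2500
μ ≥ 6.5 + 6.2500 = 12.7500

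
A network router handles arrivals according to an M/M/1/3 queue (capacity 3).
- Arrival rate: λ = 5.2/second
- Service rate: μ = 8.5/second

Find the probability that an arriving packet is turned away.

ρ = λ/μ = 5.2/8.5 = 0.61176
P₀ = (1-ρ)/(1-ρ^(K+1)) = (1-0.61176)/(1-0.61176^4) = 0.38824/0.85994 = 0.4515
P_K = P₀×ρ^K = 0.4515 × 0.61176^3 = 0.4515 × 0.2290 = 0.1034
Blocking probability = 10.34%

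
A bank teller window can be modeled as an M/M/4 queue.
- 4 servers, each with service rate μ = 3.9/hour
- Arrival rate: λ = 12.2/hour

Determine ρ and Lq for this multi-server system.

Traffic intensity: ρ = λ/(cμ) = 12.2/(4×3.9) = 0.7821
Since ρ = 0.7821 < 1, system is stable.
Offered load a = λ/μ = cρ = 12.2/3.9 = 3.1282
P₀ = [ Σₙ₌₀^3 aⁿ/n! + a^4/(4!(1-ρ)) ]⁻¹
Σ = a^0/0! + a^1/1! + a^2/2! + a^3/3! = 1.00000 + 3.12821 + 4.89283 + 5.10193 = 14.1230
a^4/(4!(1-ρ)) = 95.7593/(24 × 0.217949) = 18.3069
P₀ = 1/(14.1230 + 18.3069) = 0.03084
Lq = P₀·a^4·ρ / (4!(1-ρ)²) = 0.030836 × 95.7593 × 0.78205 / (24 × 0.047502) = 2.0256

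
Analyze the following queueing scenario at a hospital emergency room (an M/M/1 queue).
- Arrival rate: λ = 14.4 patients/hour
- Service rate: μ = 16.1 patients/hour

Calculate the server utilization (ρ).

Server utilization: ρ = λ/μ
ρ = 14.4/16.1 = 0.8944
The server is busy 89.44% of the time.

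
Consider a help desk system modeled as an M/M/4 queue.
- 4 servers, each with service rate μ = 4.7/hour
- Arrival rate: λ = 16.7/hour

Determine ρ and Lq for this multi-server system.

Traffic intensity: ρ = λ/(cμ) = 16.7/(4×4.7) = 0.8883
Since ρ = 0.8883 < 1, system is stable.
Offered load a = λ/μ = cρ = 16.7/4.7 = 3.5532
P₀ = [ Σₙ₌₀^3 aⁿ/n! + a^4/(4!(1-ρ)) ]⁻¹
Σ = a^0/0! + a^1/1! + a^2/2! + a^3/3! = 1.0000 + 3.5532 + 6.3126 + 7.4766 = 18.3424
a^4/(4!(1-ρ)) = 159.3949/(24 × 0.1117021) = 59.4568
P₀ = 1/(18.3424 + 59.4568) = 0.01285
Lq = P₀·a^4·ρ / (4!(1-ρ)²) = 0.0128536 × 159.3949 × 0.888298 / (24 × 0.0124774) = 6.0775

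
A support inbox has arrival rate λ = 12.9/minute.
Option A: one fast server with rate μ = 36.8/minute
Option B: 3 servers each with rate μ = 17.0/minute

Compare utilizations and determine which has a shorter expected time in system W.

Option A: single server μ = 36.8 (M/M/1)
  ρ_A = 12.9/36.8 = 0.3505
  W_A = 1/(μ-λ) = 1/(36.8-12.9) = 1/23.90 = 0.04184

Option B: 3 servers μ = 17.0 (M/M/3)
  ρ_B = λ/(cμ) = 12.9/(3×17.0) = 0.2529
  Offered load a = λ/μ = cρ = 12.9/17.0 = 0.7588
  P₀ = [ Σₙ₌₀^2 aⁿ/n! + a^3/(3!(1-ρ)) ]⁻¹
  Σ = a^0/0! + a^1/1! + a^2/2! = 1.0000 + 0.7588 + 0.2879 = 2.0467
  a^3/(3!(1-ρ)) = 0.43694/(6 × 0.74706) = 0.09748
  P₀ = 1/(2.0467 + 0.09748) = 0.4664
  Lq = P₀·a^3·ρ / (3!(1-ρ)²) = 0.4664 × 0.4369 × 0.2529 / (6 × 0.5581) = 0.01539
  Wq_B = Lq/λ = 0.0153927/12.9 = 0.0011932
  W_B = Wq_B + 1/μ = 0.0011932 + 0.058824 = 0.06002

Since W_A = 0.04184 < W_B = 0.06002, Option A (single fast server) has the shorter time in system.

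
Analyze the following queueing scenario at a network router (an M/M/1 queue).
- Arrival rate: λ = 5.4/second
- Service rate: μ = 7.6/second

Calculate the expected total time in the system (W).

First, compute utilization: ρ = λ/μ = 5.4/7.6 = 0.7105
For M/M/1: W = 1/(μ-λ)
W = 1/(7.6-5.4) = 1/2.20
W = 0.4545 seconds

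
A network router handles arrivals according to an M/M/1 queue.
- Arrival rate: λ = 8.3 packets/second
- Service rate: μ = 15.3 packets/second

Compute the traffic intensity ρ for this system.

Server utilization: ρ = λ/μ
ρ = 8.3/15.3 = 0.5425
The server is busy 54.25% of the time.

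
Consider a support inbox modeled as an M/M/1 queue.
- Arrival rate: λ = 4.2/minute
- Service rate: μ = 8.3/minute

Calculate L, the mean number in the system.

ρ = λ/μ = 4.2/8.3 = 0.5060
For M/M/1: L = λ/(μ-λ)
L = 4.2/(8.3-4.2) = 4.2/4.10
L = 1.0244 emails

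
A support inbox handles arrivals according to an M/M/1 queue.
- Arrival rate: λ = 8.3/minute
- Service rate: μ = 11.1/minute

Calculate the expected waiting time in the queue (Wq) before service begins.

First, compute utilization: ρ = λ/μ = 8.3/11.1 = 0.7477
For M/M/1: Wq = λ/(μ(μ-λ))
Wq = 8.3/(11.1 × (11.1-8.3))
Wq = 8.3/(11.1 × 2.80)
Wq = 0.2671 minutes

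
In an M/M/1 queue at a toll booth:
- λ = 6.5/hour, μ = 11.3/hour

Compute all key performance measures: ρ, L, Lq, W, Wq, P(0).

Step 1: ρ = λ/μ = 6.5/11.3 = 0.5752
Step 2: L = λ/(μ-λ) = 6.5/4.80 = 1.3542
Step 3: Lq = λ²/(μ(μ-λ)) = 42.25/(11.3×4.80) = 0.7789
Step 4: W = 1/(μ-λ) = 1/4.80 = 0.208333
Step 5: Wq = λ/(μ(μ-λ)) = 6.5/(11.3×4.80) = 0.1198
Step 6: P(0) = 1-ρ = 0.4248
Verify: L = λW = 6.5×0.208333 = 1.3542 ✔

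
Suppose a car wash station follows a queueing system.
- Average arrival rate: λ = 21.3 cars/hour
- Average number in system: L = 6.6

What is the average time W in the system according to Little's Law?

Little's Law: L = λW, so W = L/λ
W = 6.6/21.3 = 0.3099 hours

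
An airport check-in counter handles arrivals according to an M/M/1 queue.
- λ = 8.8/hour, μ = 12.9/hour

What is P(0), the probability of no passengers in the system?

ρ = λ/μ = 8.8/12.9 = 0.6822
P(0) = 1 - ρ = 1 - 0.6822 = 0.3178
The server is idle 31.78% of the time.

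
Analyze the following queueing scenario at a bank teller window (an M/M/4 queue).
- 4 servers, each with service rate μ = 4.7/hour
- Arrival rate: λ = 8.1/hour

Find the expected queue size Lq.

Traffic intensity: ρ = λ/(cμ) = 8.1/(4×4.7) = 0.4309
Since ρ = 0.4309 < 1, system is stable.
Offered load a = λ/μ = cρ = 8.1/4.7 = 1.7234
P₀ = [ Σₙ₌₀^3 aⁿ/n! + a^4/(4!(1-ρ)) ]⁻¹
Σ = a^0/0! + a^1/1! + a^2/2! + a^3/3! = 1.0000 + 1.7234 + 1.4851 + 0.8531 = 5.0616
a^4/(4!(1-ρ)) = 8.8216/(24 × 0.56915) = 0.6458
P₀ = 1/(5.0616 + 0.6458) = 0.1752
Lq = P₀·a^4·ρ / (4!(1-ρ)²) = 0.17521 × 8.8216 × 0.43085 / (24 × 0.32393) = 0.08566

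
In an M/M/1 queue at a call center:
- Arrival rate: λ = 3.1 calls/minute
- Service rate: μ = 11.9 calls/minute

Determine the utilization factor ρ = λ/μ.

Server utilization: ρ = λ/μ
ρ = 3.1/11.9 = 0.2605
The server is busy 26.05% of the time.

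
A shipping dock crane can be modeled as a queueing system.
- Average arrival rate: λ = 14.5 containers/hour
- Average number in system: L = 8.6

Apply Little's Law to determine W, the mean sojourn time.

Little's Law: L = λW, so W = L/λ
W = 8.6/14.5 = 0.5931 hours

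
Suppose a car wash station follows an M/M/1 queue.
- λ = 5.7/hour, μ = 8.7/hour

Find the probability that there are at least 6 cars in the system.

ρ = λ/μ = 5.7/8.7 = 0.65517
P(N ≥ n) = ρⁿ
P(N ≥ 6) = 0.65517^6
P(N ≥ 6) = 0.07909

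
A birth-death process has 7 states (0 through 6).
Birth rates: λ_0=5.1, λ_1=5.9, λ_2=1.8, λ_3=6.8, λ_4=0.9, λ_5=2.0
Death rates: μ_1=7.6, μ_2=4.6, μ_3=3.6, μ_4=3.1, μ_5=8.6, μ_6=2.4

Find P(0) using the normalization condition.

Ratios P(n)/P(0) = (λ₀···λₙ₋₁)/(μ₁···μₙ):
P(1)/P(0) = (5.1)/(7.6) = 0.6711
P(2)/P(0) = (5.1×5.9)/(7.6×4.6) = 0.8607
P(3)/P(0) = (5.1×5.9×1.8)/(7.6×4.6×3.6) = 0.4303
P(4)/P(0) = (5.1×5.9×1.8×6.8)/(7.6×4.6×3.6×3.1) = 0.9440
P(5)/P(0) = (5.1×5.9×1.8×6.8×0.9)/(7.6×4.6×3.6×3.1×8.6) = 0.09879
P(6)/P(0) = (5.1×5.9×1.8×6.8×0.9×2.0)/(7.6×4.6×3.6×3.1×8.6×2.4) = 0.08232

Normalization: ∑ P(n) = 1
P(0) × (1.0000 + 0.6711 + 0.8607 + 0.4303 + 0.9440 + 0.09879 + 0.08232) = 1
P(0) × 4.0872 = 1
P(0) = 1/4.0872 = 0.2447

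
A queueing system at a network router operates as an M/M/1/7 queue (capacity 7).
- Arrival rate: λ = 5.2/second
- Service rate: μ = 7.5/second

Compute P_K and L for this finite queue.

ρ = λ/μ = 5.2/7.5 = 0.69333
P₀ = (1-ρ)/(1-ρ^(K+1)) = (1-0.69333)/(1-0.69333^8) = 0.3067/0.9466 = 0.3240
P_K = P₀×ρ^K = 0.3240 × 0.69333^7 = 0.3240 × 0.07702 = 0.02495
Blocking probability P_7 = 0.02495 (2.50%)
L = ρ[1 - (K+1)ρ^K + Kρ^(K+1)] / [(1-ρ)(1-ρ^(K+1))]
L = 0.69333 × (1 - 8×0.0770158 + 7×0.0533974) / ((1 - 0.69333) × (1 - 0.0533974)) = 1.8096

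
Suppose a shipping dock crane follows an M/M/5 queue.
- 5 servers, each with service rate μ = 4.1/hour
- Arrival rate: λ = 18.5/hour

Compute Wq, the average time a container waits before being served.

Traffic intensity: ρ = λ/(cμ) = 18.5/(5×4.1) = 0.9024
Since ρ = 0.9024 < 1, system is stable.
Offered load a = λ/μ = cρ = 18.5/4.1 = 4.5122
P₀ = [ Σₙ₌₀^4 aⁿ/n! + a^5/(5!(1-ρ)) ]⁻¹
Σ = a^0/0! + a^1/1! + a^2/2! + a^3/3! + a^4/4! = 1.0000 + 4.5122 + 10.1800 + 15.3113 + 17.2719 = 48.2754
a^5/(5!(1-ρ)) = 1870.4210/(120 × 0.097561) = 159.7651
P₀ = 1/(48.2754 + 159.7651) = 0.004807
Lq = P₀·a^5·ρ / (5!(1-ρ)²) = 0.00480676 × 1870.4210 × 0.902439 / (120 × 0.00951814) = 7.1036
Wq = Lq/λ = 7.1036/18.5 = 0.3840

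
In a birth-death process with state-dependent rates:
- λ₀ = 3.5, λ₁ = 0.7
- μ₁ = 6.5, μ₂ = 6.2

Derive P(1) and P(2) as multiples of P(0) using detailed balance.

Balance equations:
State 0: λ₀P₀ = μ₁P₁ → P₁ = (λ₀/μ₁)P₀ = (3.5/6.5)P₀ = 0.5385P₀
State 1: P₂ = (λ₀λ₁)/(μ₁μ₂)P₀ = (3.5×0.7)/(6.5×6.2)P₀ = 0.06079P₀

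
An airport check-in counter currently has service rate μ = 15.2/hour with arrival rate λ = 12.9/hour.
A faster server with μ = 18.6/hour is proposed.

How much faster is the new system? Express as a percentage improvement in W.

System 1: ρ₁ = 12.9/15.2 = 0.8487, W₁ = 1/(15.2-12.9) = 0.43478
System 2: ρ₂ = 12.9/18.6 = 0.6935, W₂ = 1/(18.6-12.9) = 0.17544
Improvement: (W₁-W₂)/W₁ = (0.43478-0.17544)/0.43478 = 59.65%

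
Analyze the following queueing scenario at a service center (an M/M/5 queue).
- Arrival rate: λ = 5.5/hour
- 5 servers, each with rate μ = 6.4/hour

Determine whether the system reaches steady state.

Stability requires ρ = λ/(cμ) < 1
ρ = 5.5/(5 × 6.4) = 5.5/32.00 = 0.1719
Since 0.1719 < 1, the system is STABLE.
The servers are busy 17.19% of the time.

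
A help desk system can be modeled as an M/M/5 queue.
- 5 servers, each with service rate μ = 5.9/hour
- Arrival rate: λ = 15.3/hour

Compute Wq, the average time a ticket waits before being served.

Traffic intensity: ρ = λ/(cμ) = 15.3/(5×5.9) = 0.5186
Since ρ = 0.5186 < 1, system is stable.
Offered load a = λ/μ = cρ = 15.3/5.9 = 2.5932
P₀ = [ Σₙ₌₀^4 aⁿ/n! + a^5/(5!(1-ρ)) ]⁻¹
Σ = a^0/0! + a^1/1! + a^2/2! + a^3/3! + a^4/4! = 1.0000 + 2.5932 + 3.3624 + 2.9065 + 1.8843 = 11.7464
a^5/(5!(1-ρ)) = 117.27275/(120 × 0.48135593) = 2.0303
P₀ = 1/(11.7464 + 2.0303) = 0.07259
Lq = P₀·a^5·ρ / (5!(1-ρ)²) = 0.07259 × 117.2727 × 0.5186 / (120 × 0.2317) = 0.1588
Wq = Lq/λ = 0.1588/15.3 = 0.01038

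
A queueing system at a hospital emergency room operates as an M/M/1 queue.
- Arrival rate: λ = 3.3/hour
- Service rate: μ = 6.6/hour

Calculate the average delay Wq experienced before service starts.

First, compute utilization: ρ = λ/μ = 3.3/6.6 = 0.5000
For M/M/1: Wq = λ/(μ(μ-λ))
Wq = 3.3/(6.6 × (6.6-3.3))
Wq = 3.3/(6.6 × 3.30)
Wq = 0.1515 hours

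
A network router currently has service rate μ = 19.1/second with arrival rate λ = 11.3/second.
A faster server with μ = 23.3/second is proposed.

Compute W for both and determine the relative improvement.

System 1: ρ₁ = 11.3/19.1 = 0.5916, W₁ = 1/(19.1-11.3) = 0.1282
System 2: ρ₂ = 11.3/23.3 = 0.4850, W₂ = 1/(23.3-11.3) = 0.08333
Improvement: (W₁-W₂)/W₁ = (0.1282-0.08333)/0.1282 = 35.00%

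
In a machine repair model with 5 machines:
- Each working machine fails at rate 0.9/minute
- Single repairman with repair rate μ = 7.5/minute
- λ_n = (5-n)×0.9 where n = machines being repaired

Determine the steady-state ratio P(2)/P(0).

P(2)/P(0) = ∏_{i=0}^{2-1} λ_i/μ_{i+1}
= (5-0)×0.9/7.5 × (5-1)×0.9/7.5
= 0.2880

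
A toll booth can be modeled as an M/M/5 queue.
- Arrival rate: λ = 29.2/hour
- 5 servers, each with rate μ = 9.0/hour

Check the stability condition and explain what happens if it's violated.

Stability requires ρ = λ/(cμ) < 1
ρ = 29.2/(5 × 9.0) = 29.2/45.00 = 0.6489
Since 0.6489 < 1, the system is STABLE.
The servers are busy 64.89% of the time.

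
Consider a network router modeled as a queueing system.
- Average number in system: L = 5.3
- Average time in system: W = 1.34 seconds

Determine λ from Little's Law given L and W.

Little's Law: L = λW, so λ = L/W
λ = 5.3/1.34 = 3.9552 packets/second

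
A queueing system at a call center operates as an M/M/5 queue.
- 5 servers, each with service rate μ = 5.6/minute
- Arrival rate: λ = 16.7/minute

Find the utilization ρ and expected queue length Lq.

Traffic intensity: ρ = λ/(cμ) = 16.7/(5×5.6) = 0.5964
Since ρ = 0.5964 < 1, system is stable.
Offered load a = λ/μ = cρ = 16.7/5.6 = 2.9821
P₀ = [ Σₙ₌₀^4 aⁿ/n! + a^5/(5!(1-ρ)) ]⁻¹
Σ = a^0/0! + a^1/1! + a^2/2! + a^3/3! + a^4/4! = 1.0000 + 2.9821 + 4.4466 + 4.4201 + 3.2954 = 16.1442
a^5/(5!(1-ρ)) = 235.8534/(120 × 0.40357) = 4.8701
P₀ = 1/(16.1442 + 4.8701) = 0.04759
Lq = P₀·a^5·ρ / (5!(1-ρ)²) = 0.047587 × 235.8534 × 0.59643 / (120 × 0.16287) = 0.3425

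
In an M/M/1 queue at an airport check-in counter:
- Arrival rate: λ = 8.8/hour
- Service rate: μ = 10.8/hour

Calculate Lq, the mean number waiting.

ρ = λ/μ = 8.8/10.8 = 0.8148
For M/M/1: Lq = λ²/(μ(μ-λ))
Lq = 77.44/(10.8 × 2.00)
Lq = 3.5852 passengers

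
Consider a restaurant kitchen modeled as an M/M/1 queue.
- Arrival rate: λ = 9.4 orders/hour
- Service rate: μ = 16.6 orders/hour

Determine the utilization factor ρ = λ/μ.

Server utilization: ρ = λ/μ
ρ = 9.4/16.6 = 0.5663
The server is busy 56.63% of the time.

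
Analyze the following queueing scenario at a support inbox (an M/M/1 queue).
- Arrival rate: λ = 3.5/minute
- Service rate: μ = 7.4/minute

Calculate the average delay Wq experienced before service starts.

First, compute utilization: ρ = λ/μ = 3.5/7.4 = 0.4730
For M/M/1: Wq = λ/(μ(μ-λ))
Wq = 3.5/(7.4 × (7.4-3.5))
Wq = 3.5/(7.4 × 3.90)
Wq = 0.1213 minutes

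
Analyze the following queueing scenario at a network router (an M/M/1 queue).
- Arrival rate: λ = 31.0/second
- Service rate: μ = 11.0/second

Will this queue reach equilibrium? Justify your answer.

Stability requires ρ = λ/(cμ) < 1
ρ = 31.0/(1 × 11.0) = 31.0/11.00 = 2.8182
Since 2.8182 ≥ 1, the system is UNSTABLE.
Queue grows without bound. Need μ > λ = 31.0.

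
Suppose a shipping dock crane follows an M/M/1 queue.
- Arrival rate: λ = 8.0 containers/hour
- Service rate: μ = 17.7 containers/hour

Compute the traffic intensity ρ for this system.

Server utilization: ρ = λ/μ
ρ = 8.0/17.7 = 0.4520
The server is busy 45.20% of the time.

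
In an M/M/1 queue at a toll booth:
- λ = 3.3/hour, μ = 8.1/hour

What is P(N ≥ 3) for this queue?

ρ = λ/μ = 3.3/8.1 = 0.4074
P(N ≥ n) = ρⁿ
P(N ≥ 3) = 0.4074^3
P(N ≥ 3) = 0.06762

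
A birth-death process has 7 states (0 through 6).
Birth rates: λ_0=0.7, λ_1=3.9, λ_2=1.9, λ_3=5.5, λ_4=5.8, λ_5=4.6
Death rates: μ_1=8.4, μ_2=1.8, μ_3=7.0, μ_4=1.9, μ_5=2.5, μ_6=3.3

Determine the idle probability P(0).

Ratios P(n)/P(0) = (λ₀···λₙ₋₁)/(μ₁···μₙ):
P(1)/P(0) = (0.7)/(8.4) = 0.08333
P(2)/P(0) = (0.7×3.9)/(8.4×1.8) = 0.1806
P(3)/P(0) = (0.7×3.9×1.9)/(8.4×1.8×7.0) = 0.04901
P(4)/P(0) = (0.7×3.9×1.9×5.5)/(8.4×1.8×7.0×1.9) = 0.1419
P(5)/P(0) = (0.7×3.9×1.9×5.5×5.8)/(8.4×1.8×7.0×1.9×2.5) = 0.3291
P(6)/P(0) = (0.7×3.9×1.9×5.5×5.8×4.6)/(8.4×1.8×7.0×1.9×2.5×3.3) = 0.4588

Normalization: ∑ P(n) = 1
P(0) × (1.0000 + 0.08333 + 0.1806 + 0.04901 + 0.1419 + 0.3291 + 0.4588) = 1
P(0) × 2.2427 = 1
P(0) = 1/2.2427 = 0.4459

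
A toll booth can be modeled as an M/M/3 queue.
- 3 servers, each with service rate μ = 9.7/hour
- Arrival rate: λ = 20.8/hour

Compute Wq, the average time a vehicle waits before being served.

Traffic intensity: ρ = λ/(cμ) = 20.8/(3×9.7) = 0.7148
Since ρ = 0.7148 < 1, system is stable.
Offered load a = λ/μ = cρ = 20.8/9.7 = 2.1443
P₀ = [ Σₙ₌₀^2 aⁿ/n! + a^3/(3!(1-ρ)) ]⁻¹
Σ = a^0/0! + a^1/1! + a^2/2! = 1.0000 + 2.1443 + 2.2991 = 5.4434
a^3/(3!(1-ρ)) = 9.85995/(6 × 0.285223) = 5.7615
P₀ = 1/(5.4434 + 5.7615) = 0.08925
Lq = P₀·a^3·ρ / (3!(1-ρ)²) = 0.089246 × 9.8600 × 0.71478 / (6 × 0.081352) = 1.2886
Wq = Lq/λ = 1.2886/20.8 = 0.06195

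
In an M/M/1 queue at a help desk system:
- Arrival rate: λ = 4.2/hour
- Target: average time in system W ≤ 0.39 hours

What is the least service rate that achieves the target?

For M/M/1: W = 1/(μ-λ)
Need W ≤ 0.39, so 1/(μ-λ) ≤ 0.39
μ - λ ≥ 1/0.39 = 2.5641
μ ≥ 4.2 + 2.5641 = 6.7641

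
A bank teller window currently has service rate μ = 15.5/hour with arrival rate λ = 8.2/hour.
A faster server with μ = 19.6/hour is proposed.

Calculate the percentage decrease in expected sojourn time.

System 1: ρ₁ = 8.2/15.5 = 0.5290, W₁ = 1/(15.5-8.2) = 0.136986
System 2: ρ₂ = 8.2/19.6 = 0.4184, W₂ = 1/(19.6-8.2) = 0.0877193
Improvement: (W₁-W₂)/W₁ = (0.136986-0.0877193)/0.136986 = 35.96%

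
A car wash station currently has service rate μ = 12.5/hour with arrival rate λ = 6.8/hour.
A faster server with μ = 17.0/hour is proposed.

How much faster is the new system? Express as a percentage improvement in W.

System 1: ρ₁ = 6.8/12.5 = 0.5440, W₁ = 1/(12.5-6.8) = 0.17544
System 2: ρ₂ = 6.8/17.0 = 0.4000, W₂ = 1/(17.0-6.8) = 0.098039
Improvement: (W₁-W₂)/W₁ = (0.17544-0.098039)/0.17544 = 44.12%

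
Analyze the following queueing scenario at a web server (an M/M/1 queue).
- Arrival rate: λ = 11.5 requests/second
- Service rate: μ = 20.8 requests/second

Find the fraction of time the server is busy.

Server utilization: ρ = λ/μ
ρ = 11.5/20.8 = 0.5529
The server is busy 55.29% of the time.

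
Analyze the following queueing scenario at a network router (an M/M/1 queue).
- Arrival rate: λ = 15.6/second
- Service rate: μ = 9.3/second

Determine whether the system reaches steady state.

Stability requires ρ = λ/(cμ) < 1
ρ = 15.6/(1 × 9.3) = 15.6/9.30 = 1.6774
Since 1.6774 ≥ 1, the system is UNSTABLE.
Queue grows without bound. Need μ > λ = 15.6.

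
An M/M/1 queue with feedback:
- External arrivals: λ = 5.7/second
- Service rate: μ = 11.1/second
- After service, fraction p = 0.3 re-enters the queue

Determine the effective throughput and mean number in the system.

Effective arrival rate: λ_eff = λ/(1-p) = 5.7/(1-0.3) = 5.7/0.70 = 8.1429
ρ = λ_eff/μ = 8.1429/11.1 = 0.73359
L = ρ/(1-ρ) = 0.73359/(1-0.73359) = 2.7536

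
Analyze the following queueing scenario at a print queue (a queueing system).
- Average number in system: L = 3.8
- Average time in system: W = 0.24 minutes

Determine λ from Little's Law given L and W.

Little's Law: L = λW, so λ = L/W
λ = 3.8/0.24 = 15.8333 jobs/minute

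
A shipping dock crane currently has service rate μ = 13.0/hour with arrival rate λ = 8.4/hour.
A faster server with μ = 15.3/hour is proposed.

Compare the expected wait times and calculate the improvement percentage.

System 1: ρ₁ = 8.4/13.0 = 0.6462, W₁ = 1/(13.0-8.4) = 0.21739
System 2: ρ₂ = 8.4/15.3 = 0.5490, W₂ = 1/(15.3-8.4) = 0.14493
Improvement: (W₁-W₂)/W₁ = (0.21739-0.14493)/0.21739 = 33.33%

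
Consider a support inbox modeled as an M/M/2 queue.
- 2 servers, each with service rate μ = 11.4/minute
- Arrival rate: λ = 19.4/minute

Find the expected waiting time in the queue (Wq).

Traffic intensity: ρ = λ/(cμ) = 19.4/(2×11.4) = 0.8509
Since ρ = 0.8509 < 1, system is stable.
Offered load a = λ/μ = cρ = 19.4/11.4 = 1.7018
P₀ = [ Σₙ₌₀^1 aⁿ/n! + a^2/(2!(1-ρ)) ]⁻¹
Σ = a^0/0! + a^1/1! = 1.0000 + 1.7018 = 2.7018
a^2/(2!(1-ρ)) = 2.89597/(2 × 0.149123) = 9.7100
P₀ = 1/(2.7018 + 9.7100) = 0.08057
Lq = P₀·a^2·ρ / (2!(1-ρ)²) = 0.080569 × 2.8960 × 0.85088 / (2 × 0.022238) = 4.4638
Wq = Lq/λ = 4.4638/19.4 = 0.2301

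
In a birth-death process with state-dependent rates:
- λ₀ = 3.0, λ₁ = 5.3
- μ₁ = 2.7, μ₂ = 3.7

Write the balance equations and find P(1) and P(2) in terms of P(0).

Balance equations:
State 0: λ₀P₀ = μ₁P₁ → P₁ = (λ₀/μ₁)P₀ = (3.0/2.7)P₀ = 1.1111P₀
State 1: P₂ = (λ₀λ₁)/(μ₁μ₂)P₀ = (3.0×5.3)/(2.7×3.7)P₀ = 1.5916P₀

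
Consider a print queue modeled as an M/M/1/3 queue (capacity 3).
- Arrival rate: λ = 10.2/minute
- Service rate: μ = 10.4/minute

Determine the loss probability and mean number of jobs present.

ρ = λ/μ = 10.2/10.4 = 0.98077
P₀ = (1-ρ)/(1-ρ^(K+1)) = (1-0.98077)/(1-0.98077^4) = 0.01923/0.07473 = 0.2573
P_K = P₀×ρ^K = 0.25733 × 0.98077^3 = 0.25733 × 0.94341 = 0.2428
Blocking probability P_3 = 0.2428 (24.28%)
L = ρ[1 - (K+1)ρ^K + Kρ^(K+1)] / [(1-ρ)(1-ρ^(K+1))]
L = 0.98077 × (1 - 4×0.94341227 + 3×0.92527045) / ((1 - 0.98077) × (1 - 0.92527045)) = 1.4757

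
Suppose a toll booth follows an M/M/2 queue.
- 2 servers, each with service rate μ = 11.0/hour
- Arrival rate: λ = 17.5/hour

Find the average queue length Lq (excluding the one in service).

Traffic intensity: ρ = λ/(cμ) = 17.5/(2×11.0) = 0.7955
Since ρ = 0.7955 < 1, system is stable.
Offered load a = λ/μ = cρ = 17.5/11.0 = 1.5909
P₀ = [ Σₙ₌₀^1 aⁿ/n! + a^2/(2!(1-ρ)) ]⁻¹
Σ = a^0/0! + a^1/1! = 1.0000 + 1.5909 = 2.5909
a^2/(2!(1-ρ)) = 2.53099/(2 × 0.204545) = 6.1869
P₀ = 1/(2.5909 + 6.1869) = 0.1139
Lq = P₀·a^2·ρ / (2!(1-ρ)²) = 0.113924 × 2.53099 × 0.795455 / (2 × 0.0418388) = 2.7410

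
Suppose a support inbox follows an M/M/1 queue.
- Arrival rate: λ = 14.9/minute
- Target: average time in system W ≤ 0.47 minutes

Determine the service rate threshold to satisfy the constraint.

For M/M/1: W = 1/(μ-λ)
Need W ≤ 0.47, so 1/(μ-λ) ≤ 0.47
μ - λ ≥ 1/0.47 = 2.1277
μ ≥ 14.9 + 2.1277 = 17.0277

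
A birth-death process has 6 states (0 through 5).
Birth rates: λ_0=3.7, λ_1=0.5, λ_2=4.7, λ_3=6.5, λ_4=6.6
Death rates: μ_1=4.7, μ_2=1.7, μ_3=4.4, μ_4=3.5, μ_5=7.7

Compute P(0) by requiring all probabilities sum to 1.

Ratios P(n)/P(0) = (λ₀···λₙ₋₁)/(μ₁···μₙ):
P(1)/P(0) = (3.7)/(4.7) = 0.78723
P(2)/P(0) = (3.7×0.5)/(4.7×1.7) = 0.23154
P(3)/P(0) = (3.7×0.5×4.7)/(4.7×1.7×4.4) = 0.24733
P(4)/P(0) = (3.7×0.5×4.7×6.5)/(4.7×1.7×4.4×3.5) = 0.45932
P(5)/P(0) = (3.7×0.5×4.7×6.5×6.6)/(4.7×1.7×4.4×3.5×7.7) = 0.39370

Normalization: ∑ P(n) = 1
P(0) × (1.0000 + 0.78723 + 0.23154 + 0.24733 + 0.45932 + 0.39370) = 1
P(0) × 3.1191 = 1
P(0) = 1/3.1191 = 0.3206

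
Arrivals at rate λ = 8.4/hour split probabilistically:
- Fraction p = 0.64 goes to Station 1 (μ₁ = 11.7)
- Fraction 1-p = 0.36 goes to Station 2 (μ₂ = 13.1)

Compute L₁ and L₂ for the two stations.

Effective rates: λ₁ = 8.4×0.64 = 5.376, λ₂ = 8.4×0.36 = 3.024
Station 1: ρ₁ = 5.376/11.7 = 0.4595, L₁ = ρ₁/(1-ρ₁) = 0.4595/(1-0.4595) = 0.8501
Station 2: ρ₂ = 3.024/13.1 = 0.2308, L₂ = ρ₂/(1-ρ₂) = 0.2308/(1-0.2308) = 0.3001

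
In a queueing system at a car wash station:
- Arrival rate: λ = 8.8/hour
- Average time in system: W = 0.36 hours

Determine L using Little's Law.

Little's Law: L = λW
L = 8.8 × 0.36 = 3.1680 cars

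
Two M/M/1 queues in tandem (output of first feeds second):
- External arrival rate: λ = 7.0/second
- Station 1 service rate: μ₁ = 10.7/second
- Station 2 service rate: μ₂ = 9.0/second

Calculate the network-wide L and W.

By Jackson's theorem, each station behaves as independent M/M/1.
Station 1: ρ₁ = 7.0/10.7 = 0.6542, L₁ = ρ₁/(1-ρ₁) = λ/(μ₁-λ) = 7.0/3.70 = 1.8919
Station 2: ρ₂ = 7.0/9.0 = 0.7778, L₂ = ρ₂/(1-ρ₂) = λ/(μ₂-λ) = 7.0/2.00 = 3.5000
Total: L = L₁ + L₂ = 1.8919 + 3.5000 = 5.3919
W = L/λ = 5.3919/7.0 = 0.7703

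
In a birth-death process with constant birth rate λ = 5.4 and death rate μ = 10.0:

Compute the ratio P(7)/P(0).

For constant rates: P(n)/P(0) = (λ/μ)^n
P(7)/P(0) = (5.4/10.0)^7 = 0.5400^7 = 0.01339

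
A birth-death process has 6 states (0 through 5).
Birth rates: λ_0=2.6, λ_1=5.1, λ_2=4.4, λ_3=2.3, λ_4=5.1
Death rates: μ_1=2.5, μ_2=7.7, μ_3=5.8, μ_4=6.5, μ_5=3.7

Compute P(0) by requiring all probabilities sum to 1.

Ratios P(n)/P(0) = (λ₀···λₙ₋₁)/(μ₁···μₙ):
P(1)/P(0) = (2.6)/(2.5) = 1.0400
P(2)/P(0) = (2.6×5.1)/(2.5×7.7) = 0.6888
P(3)/P(0) = (2.6×5.1×4.4)/(2.5×7.7×5.8) = 0.5226
P(4)/P(0) = (2.6×5.1×4.4×2.3)/(2.5×7.7×5.8×6.5) = 0.1849
P(5)/P(0) = (2.6×5.1×4.4×2.3×5.1)/(2.5×7.7×5.8×6.5×3.7) = 0.2549

Normalization: ∑ P(n) = 1
P(0) × (1.0000 + 1.0400 + 0.6888 + 0.5226 + 0.1849 + 0.2549) = 1
P(0) × 3.6912 = 1
P(0) = 1/3.6912 = 0.2709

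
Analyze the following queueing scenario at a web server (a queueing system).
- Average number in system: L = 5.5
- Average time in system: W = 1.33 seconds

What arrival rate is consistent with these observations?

Little's Law: L = λW, so λ = L/W
λ = 5.5/1.33 = 4.1353 requests/second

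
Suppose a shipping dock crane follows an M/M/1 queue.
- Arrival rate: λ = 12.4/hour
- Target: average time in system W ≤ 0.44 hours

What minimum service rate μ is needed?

For M/M/1: W = 1/(μ-λ)
Need W ≤ 0.44, so 1/(μ-λ) ≤ 0.44
μ - λ ≥ 1/0.44 = 2.2727
μ ≥ 12.4 + 2.2727 = 14.6727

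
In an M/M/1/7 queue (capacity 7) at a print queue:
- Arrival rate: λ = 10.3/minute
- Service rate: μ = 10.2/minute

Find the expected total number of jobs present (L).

ρ = λ/μ = 10.3/10.2 = 1.0098
P₀ = (1-ρ)/(1-ρ^(K+1)) = (1-1.0098)/(1-1.0098^8) = -0.009800/-0.08114 = 0.1208
P_K = P₀×ρ^K = 0.1208 × 1.0098^7 = 0.1208 × 1.0707 = 0.1293
L = ρ[1 - (K+1)ρ^K + Kρ^(K+1)] / [(1-ρ)(1-ρ^(K+1))]
L = 1.0098 × (1 - 8×1.07065011 + 7×1.08114248) / ((1 - 1.0098) × (1 - 1.08114248)) = 3.5512 jobs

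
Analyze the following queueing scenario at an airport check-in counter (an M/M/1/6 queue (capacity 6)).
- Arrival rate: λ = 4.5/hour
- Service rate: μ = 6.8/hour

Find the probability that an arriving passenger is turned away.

ρ = λ/μ = 4.5/6.8 = 0.661765
P₀ = (1-ρ)/(1-ρ^(K+1)) = (1-0.661765)/(1-0.661765^7) = 0.3382/0.9444 = 0.3581
P_K = P₀×ρ^K = 0.3581 × 0.661765^6 = 0.3581 × 0.08399 = 0.03008
Blocking probability = 3.01%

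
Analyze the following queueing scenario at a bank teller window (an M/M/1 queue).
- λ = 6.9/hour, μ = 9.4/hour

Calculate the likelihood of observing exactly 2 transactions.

ρ = λ/μ = 6.9/9.4 = 0.7340
P(n) = (1-ρ)ρⁿ
P(2) = (1-0.7340) × 0.7340^2
P(2) = 0.2660 × 0.5388
P(2) = 0.1433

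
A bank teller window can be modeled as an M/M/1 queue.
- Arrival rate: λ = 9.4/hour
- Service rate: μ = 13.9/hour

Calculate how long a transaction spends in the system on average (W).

First, compute utilization: ρ = λ/μ = 9.4/13.9 = 0.6763
For M/M/1: W = 1/(μ-λ)
W = 1/(13.9-9.4) = 1/4.50
W = 0.2222 hours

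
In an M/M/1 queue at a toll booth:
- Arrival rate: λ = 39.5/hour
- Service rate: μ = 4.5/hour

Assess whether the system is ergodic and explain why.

Stability requires ρ = λ/(cμ) < 1
ρ = 39.5/(1 × 4.5) = 39.5/4.50 = 8.7778
Since 8.7778 ≥ 1, the system is UNSTABLE.
Queue grows without bound. Need μ > λ = 39.5.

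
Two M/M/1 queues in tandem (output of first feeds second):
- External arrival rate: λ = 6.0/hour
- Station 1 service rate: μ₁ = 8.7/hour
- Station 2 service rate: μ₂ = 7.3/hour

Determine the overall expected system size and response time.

By Jackson's theorem, each station behaves as independent M/M/1.
Station 1: ρ₁ = 6.0/8.7 = 0.6897, L₁ = ρ₁/(1-ρ₁) = λ/(μ₁-λ) = 6.0/2.70 = 2.2222
Station 2: ρ₂ = 6.0/7.3 = 0.8219, L₂ = ρ₂/(1-ρ₂) = λ/(μ₂-λ) = 6.0/1.30 = 4.6154
Total: L = L₁ + L₂ = 2.2222 + 4.6154 = 6.8376
W = L/λ = 6.8376/6.0 = 1.1396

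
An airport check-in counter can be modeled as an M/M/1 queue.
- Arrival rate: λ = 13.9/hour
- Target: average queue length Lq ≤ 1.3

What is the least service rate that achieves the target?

For M/M/1: Lq = λ²/(μ(μ-λ))
Need Lq ≤ 1.3, i.e. μ(μ-λ) ≥ λ²/1.3
μ² - 13.9μ - 193.21/1.3 ≥ 0  →  μ² - 13.9μ - 148.62308 ≥ 0
Quadratic formula (positive root): μ = [λ + √(λ² + 4×148.62308)]/2
Discriminant: 193.21 + 4×148.62308 = 787.7023, √787.7023 = 28.0660
μ ≥ (13.9 + 28.0660)/2 = 20.9830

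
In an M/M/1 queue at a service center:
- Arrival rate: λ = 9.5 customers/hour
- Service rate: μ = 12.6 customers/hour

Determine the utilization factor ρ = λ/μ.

Server utilization: ρ = λ/μ
ρ = 9.5/12.6 = 0.7540
The server is busy 75.40% of the time.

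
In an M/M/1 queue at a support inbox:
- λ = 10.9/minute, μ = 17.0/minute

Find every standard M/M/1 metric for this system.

Step 1: ρ = λ/μ = 10.9/17.0 = 0.6412
Step 2: L = λ/(μ-λ) = 10.9/6.10 = 1.7869
Step 3: Lq = λ²/(μ(μ-λ)) = 118.81/(17.0×6.10) = 1.1457
Step 4: W = 1/(μ-λ) = 1/6.10 = 0.163934
Step 5: Wq = λ/(μ(μ-λ)) = 10.9/(17.0×6.10) = 0.1051
Step 6: P(0) = 1-ρ = 0.3588
Verify: L = λW = 10.9×0.163934 = 1.7869 ✔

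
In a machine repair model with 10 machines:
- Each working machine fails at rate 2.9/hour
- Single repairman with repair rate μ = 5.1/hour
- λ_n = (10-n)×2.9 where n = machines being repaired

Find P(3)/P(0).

P(3)/P(0) = ∏_{i=0}^{3-1} λ_i/μ_{i+1}
= (10-0)×2.9/5.1 × (10-1)×2.9/5.1 × (10-2)×2.9/5.1
= 132.3780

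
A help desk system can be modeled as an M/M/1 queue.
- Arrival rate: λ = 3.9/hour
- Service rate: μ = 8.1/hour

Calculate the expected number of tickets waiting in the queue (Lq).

ρ = λ/μ = 3.9/8.1 = 0.4815
For M/M/1: Lq = λ²/(μ(μ-λ))
Lq = 15.21/(8.1 × 4.20)
Lq = 0.4471 tickets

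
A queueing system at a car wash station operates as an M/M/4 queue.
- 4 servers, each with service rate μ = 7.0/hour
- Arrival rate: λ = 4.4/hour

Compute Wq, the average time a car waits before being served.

Traffic intensity: ρ = λ/(cμ) = 4.4/(4×7.0) = 0.1571
Since ρ = 0.1571 < 1, system is stable.
Offered load a = λ/μ = cρ = 4.4/7.0 = 0.6286
P₀ = [ Σₙ₌₀^3 aⁿ/n! + a^4/(4!(1-ρ)) ]⁻¹
Σ = a^0/0! + a^1/1! + a^2/2! + a^3/3! = 1.0000 + 0.62857 + 0.19755 + 0.041392 = 1.8675
a^4/(4!(1-ρ)) = 0.15611/(24 × 0.84286) = 0.007717
P₀ = 1/(1.8675 + 0.007717) = 0.5333
Lq = P₀·a^4·ρ / (4!(1-ρ)²) = 0.53327 × 0.15611 × 0.15714 / (24 × 0.71041) = 0.0007673
Wq = Lq/λ = 0.0007673/4.4 = 0.0001744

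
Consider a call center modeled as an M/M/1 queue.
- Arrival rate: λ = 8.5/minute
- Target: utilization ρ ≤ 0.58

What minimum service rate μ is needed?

ρ = λ/μ, so μ = λ/ρ
μ ≥ 8.5/0.58 = 14.6552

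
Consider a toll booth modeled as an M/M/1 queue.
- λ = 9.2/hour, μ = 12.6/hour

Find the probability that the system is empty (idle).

ρ = λ/μ = 9.2/12.6 = 0.7302
P(0) = 1 - ρ = 1 - 0.7302 = 0.2698
The server is idle 26.98% of the time.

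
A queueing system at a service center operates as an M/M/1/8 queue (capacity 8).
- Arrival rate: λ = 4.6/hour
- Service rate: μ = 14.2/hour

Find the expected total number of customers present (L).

ρ = λ/μ = 4.6/14.2 = 0.323944
P₀ = (1-ρ)/(1-ρ^(K+1)) = (1-0.323944)/(1-0.323944^9) = 0.6761/1.0000 = 0.6761
P_K = P₀×ρ^K = 0.67608 × 0.323944^8 = 0.67608 × 0.00012127 = 0.00008199
L = ρ[1 - (K+1)ρ^K + Kρ^(K+1)] / [(1-ρ)(1-ρ^(K+1))]
L = 0.323944 × (1 - 9×0.0001213 + 8×0.00003929) / ((1 - 0.323944) × (1 - 0.00003929)) = 0.4788 customers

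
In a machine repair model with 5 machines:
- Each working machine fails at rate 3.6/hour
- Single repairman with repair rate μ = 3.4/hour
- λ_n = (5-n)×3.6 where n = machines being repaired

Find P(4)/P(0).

P(4)/P(0) = ∏_{i=0}^{4-1} λ_i/μ_{i+1}
= (5-0)×3.6/3.4 × (5-1)×3.6/3.4 × (5-2)×3.6/3.4 × (5-3)×3.6/3.4
= 150.8258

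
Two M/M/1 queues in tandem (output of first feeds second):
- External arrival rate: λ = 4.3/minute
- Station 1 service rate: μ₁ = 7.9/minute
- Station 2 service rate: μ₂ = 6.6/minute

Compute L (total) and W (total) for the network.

By Jackson's theorem, each station behaves as independent M/M/1.
Station 1: ρ₁ = 4.3/7.9 = 0.5443, L₁ = ρ₁/(1-ρ₁) = λ/(μ₁-λ) = 4.3/3.60 = 1.1944
Station 2: ρ₂ = 4.3/6.6 = 0.6515, L₂ = ρ₂/(1-ρ₂) = λ/(μ₂-λ) = 4.3/2.30 = 1.8696
Total: L = L₁ + L₂ = 1.1944 + 1.8696 = 3.0640
W = L/λ = 3.0640/4.3 = 0.7126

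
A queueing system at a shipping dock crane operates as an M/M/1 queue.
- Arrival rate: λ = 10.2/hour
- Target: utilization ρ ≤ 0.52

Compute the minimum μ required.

ρ = λ/μ, so μ = λ/ρ
μ ≥ 10.2/0.52 = 19.6154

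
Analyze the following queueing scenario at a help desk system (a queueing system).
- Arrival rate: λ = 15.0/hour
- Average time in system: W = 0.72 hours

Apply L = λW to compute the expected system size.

Little's Law: L = λW
L = 15.0 × 0.72 = 10.8000 tickets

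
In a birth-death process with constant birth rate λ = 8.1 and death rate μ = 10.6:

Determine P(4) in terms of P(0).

For constant rates: P(n)/P(0) = (λ/μ)^n
P(4)/P(0) = (8.1/10.6)^4 = 0.76415^4 = 0.3410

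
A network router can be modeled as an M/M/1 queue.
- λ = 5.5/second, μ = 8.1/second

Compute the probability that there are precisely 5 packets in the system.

ρ = λ/μ = 5.5/8.1 = 0.6790
P(n) = (1-ρ)ρⁿ
P(5) = (1-0.6790) × 0.6790^5
P(5) = 0.32100 × 0.14433
P(5) = 0.04633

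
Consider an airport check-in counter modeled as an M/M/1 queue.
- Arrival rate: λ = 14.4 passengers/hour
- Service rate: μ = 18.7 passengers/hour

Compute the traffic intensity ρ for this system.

Server utilization: ρ = λ/μ
ρ = 14.4/18.7 = 0.7701
The server is busy 77.01% of the time.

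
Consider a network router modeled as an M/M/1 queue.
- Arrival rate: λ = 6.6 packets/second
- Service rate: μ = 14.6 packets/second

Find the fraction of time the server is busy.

Server utilization: ρ = λ/μ
ρ = 6.6/14.6 = 0.4521
The server is busy 45.21% of the time.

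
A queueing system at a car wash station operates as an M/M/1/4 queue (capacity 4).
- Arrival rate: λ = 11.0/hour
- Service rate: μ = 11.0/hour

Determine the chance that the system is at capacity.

ρ = λ/μ = 11.0/11.0 = 1 exactly.
With ρ = 1 the usual (1-ρ)/(1-ρ^(K+1)) form is 0/0; instead every state 0..K is equally likely.
P₀ = 1/(K+1) = 1/5 = 0.2000
P_K = P₀×ρ^K = P₀ = 0.2000
Blocking probability = 20.00%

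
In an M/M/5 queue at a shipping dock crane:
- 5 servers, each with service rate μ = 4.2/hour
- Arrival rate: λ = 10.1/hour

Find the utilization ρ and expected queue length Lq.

Traffic intensity: ρ = λ/(cμ) = 10.1/(5×4.2) = 0.4810
Since ρ = 0.4810 < 1, system is stable.
Offered load a = λ/μ = cρ = 10.1/4.2 = 2.4048
P₀ = [ Σₙ₌₀^4 aⁿ/n! + a^5/(5!(1-ρ)) ]⁻¹
Σ = a^0/0! + a^1/1! + a^2/2! + a^3/3! + a^4/4! = 1.0000 + 2.4048 + 2.8914 + 2.3177 + 1.3934 = 10.0073
a^5/(5!(1-ρ)) = 80.4193/(120 × 0.51905) = 1.2911
P₀ = 1/(10.0073 + 1.2911) = 0.08851
Lq = P₀·a^5·ρ / (5!(1-ρ)²) = 0.08851 × 80.4193 × 0.4810 / (120 × 0.2694) = 0.1059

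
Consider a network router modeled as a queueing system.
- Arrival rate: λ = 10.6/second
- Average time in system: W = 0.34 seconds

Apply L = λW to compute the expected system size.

Little's Law: L = λW
L = 10.6 × 0.34 = 3.6040 packets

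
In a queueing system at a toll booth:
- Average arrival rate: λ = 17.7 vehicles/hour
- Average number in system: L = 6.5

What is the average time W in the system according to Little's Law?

Little's Law: L = λW, so W = L/λ
W = 6.5/17.7 = 0.3672 hours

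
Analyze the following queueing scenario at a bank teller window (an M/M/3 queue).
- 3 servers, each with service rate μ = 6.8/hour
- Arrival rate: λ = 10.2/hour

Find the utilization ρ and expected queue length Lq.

Traffic intensity: ρ = λ/(cμ) = 10.2/(3×6.8) = 0.5000
Since ρ = 0.5000 < 1, system is stable.
Offered load a = λ/μ = cρ = 10.2/6.8 = 1.5000
P₀ = [ Σₙ₌₀^2 aⁿ/n! + a^3/(3!(1-ρ)) ]⁻¹
Σ = a^0/0! + a^1/1! + a^2/2! = 1.0000 + 1.5000 + 1.1250 = 3.6250
a^3/(3!(1-ρ)) = 3.3750/(6 × 0.5000) = 1.1250
P₀ = 1/(3.6250 + 1.1250) = 0.2105
Lq = P₀·a^3·ρ / (3!(1-ρ)²) = 0.2105 × 3.3750 × 0.5000 / (6 × 0.2500) = 0.2368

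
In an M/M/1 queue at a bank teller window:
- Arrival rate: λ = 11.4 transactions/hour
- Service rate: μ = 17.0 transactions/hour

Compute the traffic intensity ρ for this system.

Server utilization: ρ = λ/μ
ρ = 11.4/17.0 = 0.6706
The server is busy 67.06% of the time.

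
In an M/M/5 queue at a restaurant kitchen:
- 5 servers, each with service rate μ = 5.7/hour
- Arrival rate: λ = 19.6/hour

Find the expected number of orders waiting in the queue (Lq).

Traffic intensity: ρ = λ/(cμ) = 19.6/(5×5.7) = 0.6877
Since ρ = 0.6877 < 1, system is stable.
Offered load a = λ/μ = cρ = 19.6/5.7 = 3.4386
P₀ = [ Σₙ₌₀^4 aⁿ/n! + a^5/(5!(1-ρ)) ]⁻¹
Σ = a^0/0! + a^1/1! + a^2/2! + a^3/3! + a^4/4! = 1.0000 + 3.4386 + 5.9120 + 6.7763 + 5.8252 = 22.9521
a^5/(5!(1-ρ)) = 480.7354/(120 × 0.31228) = 12.8286
P₀ = 1/(22.9521 + 12.8286) = 0.02795
Lq = P₀·a^5·ρ / (5!(1-ρ)²) = 0.02795 × 480.7354 × 0.6877 / (120 × 0.09752) = 0.7896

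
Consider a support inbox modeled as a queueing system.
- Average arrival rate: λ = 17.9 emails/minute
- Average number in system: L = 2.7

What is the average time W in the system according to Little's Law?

Little's Law: L = λW, so W = L/λ
W = 2.7/17.9 = 0.1508 minutes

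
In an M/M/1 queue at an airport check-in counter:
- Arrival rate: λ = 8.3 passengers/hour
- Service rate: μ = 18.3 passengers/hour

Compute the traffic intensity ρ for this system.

Server utilization: ρ = λ/μ
ρ = 8.3/18.3 = 0.4536
The server is busy 45.36% of the time.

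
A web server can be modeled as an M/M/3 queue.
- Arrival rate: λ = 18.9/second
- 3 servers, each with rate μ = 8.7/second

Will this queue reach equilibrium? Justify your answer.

Stability requires ρ = λ/(cμ) < 1
ρ = 18.9/(3 × 8.7) = 18.9/26.10 = 0.7241
Since 0.7241 < 1, the system is STABLE.
The servers are busy 72.41% of the time.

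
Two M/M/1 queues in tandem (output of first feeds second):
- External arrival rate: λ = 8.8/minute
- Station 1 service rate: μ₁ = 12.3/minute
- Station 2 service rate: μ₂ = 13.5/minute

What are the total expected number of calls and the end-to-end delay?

By Jackson's theorem, each station behaves as independent M/M/1.
Station 1: ρ₁ = 8.8/12.3 = 0.7154, L₁ = ρ₁/(1-ρ₁) = λ/(μ₁-λ) = 8.8/3.50 = 2.5143
Station 2: ρ₂ = 8.8/13.5 = 0.6519, L₂ = ρ₂/(1-ρ₂) = λ/(μ₂-λ) = 8.8/4.70 = 1.8723
Total: L = L₁ + L₂ = 2.5143 + 1.8723 = 4.3866
W = L/λ = 4.3866/8.8 = 0.4985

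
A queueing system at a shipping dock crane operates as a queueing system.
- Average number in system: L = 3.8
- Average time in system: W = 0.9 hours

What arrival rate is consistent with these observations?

Little's Law: L = λW, so λ = L/W
λ = 3.8/0.9 = 4.2222 containers/hour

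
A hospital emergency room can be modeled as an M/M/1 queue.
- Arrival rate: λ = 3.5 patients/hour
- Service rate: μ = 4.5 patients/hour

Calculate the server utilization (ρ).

Server utilization: ρ = λ/μ
ρ = 3.5/4.5 = 0.7778
The server is busy 77.78% of the time.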